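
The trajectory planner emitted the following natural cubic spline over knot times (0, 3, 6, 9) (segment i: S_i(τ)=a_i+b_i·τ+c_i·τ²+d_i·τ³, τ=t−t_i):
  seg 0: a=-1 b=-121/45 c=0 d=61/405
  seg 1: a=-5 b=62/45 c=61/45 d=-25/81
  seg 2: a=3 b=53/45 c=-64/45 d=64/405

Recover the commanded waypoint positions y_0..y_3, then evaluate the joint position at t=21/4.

y_0 = S_0(0) = a_0 = -1
y_1 = S_1(0) = a_1 = -5
y_2 = S_2(0) = a_2 = 3
y_3 = S_2(3) = -2
t_q=21/4 is in segment 1 (τ=9/4); S_1(τ)=463/320

y_0=-1 y_1=-5 y_2=3 y_3=-2
S(21/4) = 463/320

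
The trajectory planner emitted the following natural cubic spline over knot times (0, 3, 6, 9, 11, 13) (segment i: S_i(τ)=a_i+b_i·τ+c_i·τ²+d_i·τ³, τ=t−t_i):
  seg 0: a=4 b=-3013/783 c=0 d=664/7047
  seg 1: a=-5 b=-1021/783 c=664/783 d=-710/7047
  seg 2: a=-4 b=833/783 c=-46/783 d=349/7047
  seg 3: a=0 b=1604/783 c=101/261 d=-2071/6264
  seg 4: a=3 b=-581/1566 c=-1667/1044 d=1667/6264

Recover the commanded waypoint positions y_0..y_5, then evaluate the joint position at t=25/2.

y_0=4 y_1=-5 y_2=-4 y_3=0 y_4=3 y_5=-2
S(25/2) = -4193/16704

y_0 = S_0(0) = a_0 = 4
y_1 = S_1(0) = a_1 = -5
y_2 = S_2(0) = a_2 = -4
y_3 = S_3(0) = a_3 = 0
y_4 = S_4(0) = a_4 = 3
y_5 = S_4(2) = -2
t_q=25/2 is in segment 4 (τ=3/2); S_4(τ)=-4193/16704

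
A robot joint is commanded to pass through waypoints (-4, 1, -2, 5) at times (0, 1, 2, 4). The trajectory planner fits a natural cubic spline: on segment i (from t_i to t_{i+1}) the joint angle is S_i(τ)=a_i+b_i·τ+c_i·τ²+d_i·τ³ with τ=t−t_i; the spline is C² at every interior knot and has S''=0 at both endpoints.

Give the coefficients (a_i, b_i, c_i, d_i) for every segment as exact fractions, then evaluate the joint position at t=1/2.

Δ: Δ0=5, Δ1=-3, Δ2=7/2
row 1: diag=4, rhs=-48; c'=1/4, d'=-12
row 2: denom=6−1·1/4=23/4; d'=(39−1·-12)/(23/4)=204/23
back: M2=204/23
back: M1=-12−1/4·204/23=-327/23
M: M0=0, M1=-327/23, M2=204/23, M3=0
seg 0: a=-4, c=M0/2=0, d=(M1−M0)/(6·1)=-109/46, b=Δ0−h0·(2M0+M1)/6=339/46
seg 1: a=1, c=M1/2=-327/46, d=(M2−M1)/(6·1)=177/46, b=Δ1−h1·(2M1+M2)/6=6/23
seg 2: a=-2, c=M2/2=102/23, d=(M3−M2)/(6·2)=-17/23, b=Δ2−h2·(2M2+M3)/6=-111/46
t_q=1/2 → seg 0, τ=1/2; S=-4+339/46·τ+0·τ²+-109/46·τ³=-225/368

  seg 0: a=-4 b=339/46 c=0 d=-109/46
  seg 1: a=1 b=6/23 c=-327/46 d=177/46
  seg 2: a=-2 b=-111/46 c=102/23 d=-17/23
S(1/2) = -225/368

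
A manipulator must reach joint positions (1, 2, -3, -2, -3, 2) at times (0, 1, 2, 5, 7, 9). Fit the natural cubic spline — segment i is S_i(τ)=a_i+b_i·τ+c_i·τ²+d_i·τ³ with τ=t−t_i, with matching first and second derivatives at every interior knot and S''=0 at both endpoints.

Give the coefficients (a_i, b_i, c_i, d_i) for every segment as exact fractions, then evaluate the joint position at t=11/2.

Δ: Δ0=1, Δ1=-5, Δ2=1/3, Δ3=-1/2, Δ4=5/2
row 1: diag=4, rhs=-36; c'=1/4, d'=-9
row 2: denom=8−1·1/4=31/4; d'=(32−1·-9)/(31/4)=164/31
row 3: denom=10−3·12/31=274/31; d'=(-5−3·164/31)/(274/31)=-647/274
row 4: denom=8−2·31/137=1034/137; d'=(18−2·-647/274)/(1034/137)=283/94
back: M4=283/94
back: M3=-647/274−31/137·283/94=-143/47
back: M2=164/31−12/31·-143/47=304/47
back: M1=-9−1/4·304/47=-499/47
M: M0=0, M1=-499/47, M2=304/47, M3=-143/47, M4=283/94, M5=0
seg 0: a=1, c=M0/2=0, d=(M1−M0)/(6·1)=-499/282, b=Δ0−h0·(2M0+M1)/6=781/282
seg 1: a=2, c=M1/2=-499/94, d=(M2−M1)/(6·1)=803/282, b=Δ1−h1·(2M1+M2)/6=-358/141
seg 2: a=-3, c=M2/2=152/47, d=(M3−M2)/(6·3)=-149/282, b=Δ2−h2·(2M2+M3)/6=-1301/282
seg 3: a=-2, c=M3/2=-143/94, d=(M4−M3)/(6·2)=569/1128, b=Δ3−h3·(2M3+M4)/6=74/141
seg 4: a=-3, c=M4/2=283/188, d=(M5−M4)/(6·2)=-283/1128, b=Δ4−h4·(2M4+M5)/6=139/282
t_q=11/2 → seg 3, τ=1/2; S=-2+74/141·τ+-143/94·τ²+569/1128·τ³=-6181/3008

  seg 0: a=1 b=781/282 c=0 d=-499/282
  seg 1: a=2 b=-358/141 c=-499/94 d=803/282
  seg 2: a=-3 b=-1301/282 c=152/47 d=-149/282
  seg 3: a=-2 b=74/141 c=-143/94 d=569/1128
  seg 4: a=-3 b=139/282 c=283/188 d=-283/1128
S(11/2) = -6181/3008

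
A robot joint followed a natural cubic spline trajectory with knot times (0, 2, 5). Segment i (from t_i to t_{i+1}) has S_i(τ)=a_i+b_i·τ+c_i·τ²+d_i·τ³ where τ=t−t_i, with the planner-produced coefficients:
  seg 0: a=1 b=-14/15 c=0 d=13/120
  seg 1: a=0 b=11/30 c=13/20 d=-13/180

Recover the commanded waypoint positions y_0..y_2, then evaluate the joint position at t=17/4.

y_0 = S_0(0) = a_0 = 1
y_1 = S_1(0) = a_1 = 0
y_2 = S_1(3) = 5
t_q=17/4 is in segment 1 (τ=9/4); S_1(τ)=843/256

y_0=1 y_1=0 y_2=5
S(17/4) = 843/256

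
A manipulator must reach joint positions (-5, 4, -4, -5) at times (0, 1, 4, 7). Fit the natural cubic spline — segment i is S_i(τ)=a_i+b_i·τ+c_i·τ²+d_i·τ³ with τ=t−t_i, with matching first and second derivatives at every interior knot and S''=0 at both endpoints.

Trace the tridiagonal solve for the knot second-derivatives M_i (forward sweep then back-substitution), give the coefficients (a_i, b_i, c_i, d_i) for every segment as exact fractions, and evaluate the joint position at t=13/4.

Δ: Δ0=9, Δ1=-8/3, Δ2=-1/3
row 1: diag=8, rhs=-70; c'=3/8, d'=-35/4
row 2: denom=12−3·3/8=87/8; d'=(14−3·-35/4)/(87/8)=322/87
back: M2=322/87
back: M1=-35/4−3/8·322/87=-294/29
M: M0=0, M1=-294/29, M2=322/87, M3=0
seg 0: a=-5, c=M0/2=0, d=(M1−M0)/(6·1)=-49/29, b=Δ0−h0·(2M0+M1)/6=310/29
seg 1: a=4, c=M1/2=-147/29, d=(M2−M1)/(6·3)=602/783, b=Δ1−h1·(2M1+M2)/6=163/29
seg 2: a=-4, c=M2/2=161/87, d=(M3−M2)/(6·3)=-161/783, b=Δ2−h2·(2M2+M3)/6=-117/29
t_q=13/4 → seg 1, τ=9/4; S=4+163/29·τ+-147/29·τ²+602/783·τ³=-239/928

  seg 0: a=-5 b=310/29 c=0 d=-49/29
  seg 1: a=4 b=163/29 c=-147/29 d=602/783
  seg 2: a=-4 b=-117/29 c=161/87 d=-161/783
S(13/4) = -239/928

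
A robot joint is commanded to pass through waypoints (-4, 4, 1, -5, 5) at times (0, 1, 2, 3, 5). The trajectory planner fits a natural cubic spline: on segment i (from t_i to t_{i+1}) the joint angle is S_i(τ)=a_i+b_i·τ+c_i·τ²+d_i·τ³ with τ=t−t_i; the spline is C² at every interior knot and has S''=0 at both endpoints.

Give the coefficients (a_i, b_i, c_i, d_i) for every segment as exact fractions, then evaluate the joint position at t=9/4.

  seg 0: a=-4 b=456/43 c=0 d=-112/43
  seg 1: a=4 b=120/43 c=-336/43 d=87/43
  seg 2: a=1 b=-291/43 c=-75/43 d=108/43
  seg 3: a=-5 b=-117/43 c=249/43 d=-83/86
S(9/4) = -131/172

Δ: Δ0=8, Δ1=-3, Δ2=-6, Δ3=5
row 1: diag=4, rhs=-66; c'=1/4, d'=-33/2
row 2: denom=4−1·1/4=15/4; d'=(-18−1·-33/2)/(15/4)=-2/5
row 3: denom=6−1·4/15=86/15; d'=(66−1·-2/5)/(86/15)=498/43
back: M3=498/43
back: M2=-2/5−4/15·498/43=-150/43
back: M1=-33/2−1/4·-150/43=-672/43
M: M0=0, M1=-672/43, M2=-150/43, M3=498/43, M4=0
seg 0: a=-4, c=M0/2=0, d=(M1−M0)/(6·1)=-112/43, b=Δ0−h0·(2M0+M1)/6=456/43
seg 1: a=4, c=M1/2=-336/43, d=(M2−M1)/(6·1)=87/43, b=Δ1−h1·(2M1+M2)/6=120/43
seg 2: a=1, c=M2/2=-75/43, d=(M3−M2)/(6·1)=108/43, b=Δ2−h2·(2M2+M3)/6=-291/43
seg 3: a=-5, c=M3/2=249/43, d=(M4−M3)/(6·2)=-83/86, b=Δ3−h3·(2M3+M4)/6=-117/43
t_q=9/4 → seg 2, τ=1/4; S=1+-291/43·τ+-75/43·τ²+108/43·τ³=-131/172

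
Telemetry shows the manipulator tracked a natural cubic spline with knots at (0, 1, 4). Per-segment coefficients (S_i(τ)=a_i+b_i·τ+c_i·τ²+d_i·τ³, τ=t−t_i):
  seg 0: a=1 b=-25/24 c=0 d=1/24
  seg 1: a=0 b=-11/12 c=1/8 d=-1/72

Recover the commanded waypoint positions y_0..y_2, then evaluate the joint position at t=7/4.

y_0 = S_0(0) = a_0 = 1
y_1 = S_1(0) = a_1 = 0
y_2 = S_1(3) = -2
t_q=7/4 is in segment 1 (τ=3/4); S_1(τ)=-319/512

y_0=1 y_1=0 y_2=-2
S(7/4) = -319/512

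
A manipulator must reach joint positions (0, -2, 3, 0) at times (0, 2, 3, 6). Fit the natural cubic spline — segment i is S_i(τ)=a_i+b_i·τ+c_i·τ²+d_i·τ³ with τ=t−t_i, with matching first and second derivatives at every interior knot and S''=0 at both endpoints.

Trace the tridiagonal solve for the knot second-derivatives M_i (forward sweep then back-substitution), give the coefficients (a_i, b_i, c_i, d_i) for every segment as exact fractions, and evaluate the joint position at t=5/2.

  seg 0: a=0 b=-155/47 c=0 d=27/47
  seg 1: a=-2 b=169/47 c=162/47 d=-96/47
  seg 2: a=3 b=205/47 c=-126/47 d=14/47
S(5/2) = 19/47

Δ: Δ0=-1, Δ1=5, Δ2=-1
row 1: diag=6, rhs=36; c'=1/6, d'=6
row 2: denom=8−1·1/6=47/6; d'=(-36−1·6)/(47/6)=-252/47
back: M2=-252/47
back: M1=6−1/6·-252/47=324/47
M: M0=0, M1=324/47, M2=-252/47, M3=0
seg 0: a=0, c=M0/2=0, d=(M1−M0)/(6·2)=27/47, b=Δ0−h0·(2M0+M1)/6=-155/47
seg 1: a=-2, c=M1/2=162/47, d=(M2−M1)/(6·1)=-96/47, b=Δ1−h1·(2M1+M2)/6=169/47
seg 2: a=3, c=M2/2=-126/47, d=(M3−M2)/(6·3)=14/47, b=Δ2−h2·(2M2+M3)/6=205/47
t_q=5/2 → seg 1, τ=1/2; S=-2+169/47·τ+162/47·τ²+-96/47·τ³=19/47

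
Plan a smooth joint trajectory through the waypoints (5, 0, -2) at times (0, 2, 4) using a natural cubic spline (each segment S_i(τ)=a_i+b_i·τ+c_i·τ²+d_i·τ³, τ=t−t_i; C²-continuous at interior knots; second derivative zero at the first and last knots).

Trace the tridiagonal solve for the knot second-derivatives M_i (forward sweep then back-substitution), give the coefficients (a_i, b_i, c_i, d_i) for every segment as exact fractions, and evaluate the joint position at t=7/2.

Δ: Δ0=-5/2, Δ1=-1
row 1: diag=8, rhs=9; c'=1/4, d'=9/8
back: M1=9/8
M: M0=0, M1=9/8, M2=0
seg 0: a=5, c=M0/2=0, d=(M1−M0)/(6·2)=3/32, b=Δ0−h0·(2M0+M1)/6=-23/8
seg 1: a=0, c=M1/2=9/16, d=(M2−M1)/(6·2)=-3/32, b=Δ1−h1·(2M1+M2)/6=-7/4
t_q=7/2 → seg 1, τ=3/2; S=0+-7/4·τ+9/16·τ²+-3/32·τ³=-429/256

  seg 0: a=5 b=-23/8 c=0 d=3/32
  seg 1: a=0 b=-7/4 c=9/16 d=-3/32
S(7/2) = -429/256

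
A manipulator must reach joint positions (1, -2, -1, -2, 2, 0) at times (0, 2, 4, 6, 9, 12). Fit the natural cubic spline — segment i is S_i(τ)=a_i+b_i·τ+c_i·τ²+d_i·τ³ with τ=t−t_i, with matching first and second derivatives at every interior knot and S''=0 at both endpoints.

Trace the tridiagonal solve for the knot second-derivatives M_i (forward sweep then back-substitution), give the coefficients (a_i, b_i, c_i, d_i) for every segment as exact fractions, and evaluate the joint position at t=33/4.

Δ: Δ0=-3/2, Δ1=1/2, Δ2=-1/2, Δ3=4/3, Δ4=-2/3
row 1: diag=8, rhs=12; c'=1/4, d'=3/2
row 2: denom=8−2·1/4=15/2; d'=(-6−2·3/2)/(15/2)=-6/5
row 3: denom=10−2·4/15=142/15; d'=(11−2·-6/5)/(142/15)=201/142
row 4: denom=12−3·45/142=1569/142; d'=(-12−3·201/142)/(1569/142)=-769/523
back: M4=-769/523
back: M3=201/142−45/142·-769/523=984/523
back: M2=-6/5−4/15·984/523=-890/523
back: M1=3/2−1/4·-890/523=1007/523
M: M0=0, M1=1007/523, M2=-890/523, M3=984/523, M4=-769/523, M5=0
seg 0: a=1, c=M0/2=0, d=(M1−M0)/(6·2)=1007/6276, b=Δ0−h0·(2M0+M1)/6=-6721/3138
seg 1: a=-2, c=M1/2=1007/1046, d=(M2−M1)/(6·2)=-1897/6276, b=Δ1−h1·(2M1+M2)/6=-679/3138
seg 2: a=-1, c=M2/2=-445/523, d=(M3−M2)/(6·2)=937/3138, b=Δ2−h2·(2M2+M3)/6=23/3138
seg 3: a=-2, c=M3/2=492/523, d=(M4−M3)/(6·3)=-1753/9414, b=Δ3−h3·(2M3+M4)/6=587/3138
seg 4: a=2, c=M4/2=-769/1046, d=(M5−M4)/(6·3)=769/9414, b=Δ4−h4·(2M4+M5)/6=1261/1569
t_q=33/4 → seg 3, τ=9/4; S=-2+587/3138·τ+492/523·τ²+-1753/9414·τ³=71111/66944

  seg 0: a=1 b=-6721/3138 c=0 d=1007/6276
  seg 1: a=-2 b=-679/3138 c=1007/1046 d=-1897/6276
  seg 2: a=-1 b=23/3138 c=-445/523 d=937/3138
  seg 3: a=-2 b=587/3138 c=492/523 d=-1753/9414
  seg 4: a=2 b=1261/1569 c=-769/1046 d=769/9414
S(33/4) = 71111/66944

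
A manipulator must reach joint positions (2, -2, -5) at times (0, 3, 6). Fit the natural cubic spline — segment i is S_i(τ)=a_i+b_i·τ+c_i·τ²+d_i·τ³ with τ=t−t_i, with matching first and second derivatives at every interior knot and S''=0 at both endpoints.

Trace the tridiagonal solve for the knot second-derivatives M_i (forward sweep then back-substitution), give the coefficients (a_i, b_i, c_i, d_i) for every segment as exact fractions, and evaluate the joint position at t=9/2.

Δ: Δ0=-4/3, Δ1=-1
row 1: diag=12, rhs=2; c'=1/4, d'=1/6
back: M1=1/6
M: M0=0, M1=1/6, M2=0
seg 0: a=2, c=M0/2=0, d=(M1−M0)/(6·3)=1/108, b=Δ0−h0·(2M0+M1)/6=-17/12
seg 1: a=-2, c=M1/2=1/12, d=(M2−M1)/(6·3)=-1/108, b=Δ1−h1·(2M1+M2)/6=-7/6
t_q=9/2 → seg 1, τ=3/2; S=-2+-7/6·τ+1/12·τ²+-1/108·τ³=-115/32

  seg 0: a=2 b=-17/12 c=0 d=1/108
  seg 1: a=-2 b=-7/6 c=1/12 d=-1/108
S(9/2) = -115/32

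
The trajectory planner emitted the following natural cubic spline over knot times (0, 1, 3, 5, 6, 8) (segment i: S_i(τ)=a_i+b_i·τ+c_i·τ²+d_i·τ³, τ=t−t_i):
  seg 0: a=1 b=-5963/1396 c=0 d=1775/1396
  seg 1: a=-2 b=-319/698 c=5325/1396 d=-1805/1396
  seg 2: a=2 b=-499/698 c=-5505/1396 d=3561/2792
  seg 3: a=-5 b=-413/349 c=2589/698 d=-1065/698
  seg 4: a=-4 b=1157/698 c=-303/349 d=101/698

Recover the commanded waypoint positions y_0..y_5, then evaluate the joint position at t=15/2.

y_0 = S_0(0) = a_0 = 1
y_1 = S_1(0) = a_1 = -2
y_2 = S_2(0) = a_2 = 2
y_3 = S_3(0) = a_3 = -5
y_4 = S_4(0) = a_4 = -4
y_5 = S_4(2) = -3
t_q=15/2 is in segment 4 (τ=3/2); S_4(τ)=-16633/5584

y_0=1 y_1=-2 y_2=2 y_3=-5 y_4=-4 y_5=-3
S(15/2) = -16633/5584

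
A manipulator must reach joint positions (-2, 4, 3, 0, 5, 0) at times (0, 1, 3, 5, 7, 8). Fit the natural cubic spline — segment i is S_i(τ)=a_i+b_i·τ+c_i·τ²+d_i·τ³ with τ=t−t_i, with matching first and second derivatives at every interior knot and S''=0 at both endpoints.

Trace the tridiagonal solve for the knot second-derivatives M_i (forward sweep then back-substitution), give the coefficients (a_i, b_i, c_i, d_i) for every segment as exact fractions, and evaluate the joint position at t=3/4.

  seg 0: a=-2 b=395/56 c=0 d=-59/56
  seg 1: a=4 b=109/28 c=-177/56 d=27/56
  seg 2: a=3 b=-83/28 c=-15/56 d=1/2
  seg 3: a=0 b=55/28 c=153/56 d=-69/56
  seg 4: a=5 b=-53/28 c=-261/56 d=87/56
S(3/4) = 1457/512

Δ: Δ0=6, Δ1=-1/2, Δ2=-3/2, Δ3=5/2, Δ4=-5
row 1: diag=6, rhs=-39; c'=1/3, d'=-13/2
row 2: denom=8−2·1/3=22/3; d'=(-6−2·-13/2)/(22/3)=21/22
row 3: denom=8−2·3/11=82/11; d'=(24−2·21/22)/(82/11)=243/82
row 4: denom=6−2·11/41=224/41; d'=(-45−2·243/82)/(224/41)=-261/28
back: M4=-261/28
back: M3=243/82−11/41·-261/28=153/28
back: M2=21/22−3/11·153/28=-15/28
back: M1=-13/2−1/3·-15/28=-177/28
M: M0=0, M1=-177/28, M2=-15/28, M3=153/28, M4=-261/28, M5=0
seg 0: a=-2, c=M0/2=0, d=(M1−M0)/(6·1)=-59/56, b=Δ0−h0·(2M0+M1)/6=395/56
seg 1: a=4, c=M1/2=-177/56, d=(M2−M1)/(6·2)=27/56, b=Δ1−h1·(2M1+M2)/6=109/28
seg 2: a=3, c=M2/2=-15/56, d=(M3−M2)/(6·2)=1/2, b=Δ2−h2·(2M2+M3)/6=-83/28
seg 3: a=0, c=M3/2=153/56, d=(M4−M3)/(6·2)=-69/56, b=Δ3−h3·(2M3+M4)/6=55/28
seg 4: a=5, c=M4/2=-261/56, d=(M5−M4)/(6·1)=87/56, b=Δ4−h4·(2M4+M5)/6=-53/28
t_q=3/4 → seg 0, τ=3/4; S=-2+395/56·τ+0·τ²+-59/56·τ³=1457/512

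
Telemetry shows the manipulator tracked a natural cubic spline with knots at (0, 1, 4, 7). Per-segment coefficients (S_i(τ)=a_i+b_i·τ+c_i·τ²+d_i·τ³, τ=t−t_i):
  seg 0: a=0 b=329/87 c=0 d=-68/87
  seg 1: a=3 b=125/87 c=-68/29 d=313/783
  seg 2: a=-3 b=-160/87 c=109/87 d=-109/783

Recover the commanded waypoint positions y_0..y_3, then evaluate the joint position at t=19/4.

y_0 = S_0(0) = a_0 = 0
y_1 = S_1(0) = a_1 = 3
y_2 = S_2(0) = a_2 = -3
y_3 = S_2(3) = -1
t_q=19/4 is in segment 2 (τ=3/4); S_2(τ)=-6929/1856

y_0=0 y_1=3 y_2=-3 y_3=-1
S(19/4) = -6929/1856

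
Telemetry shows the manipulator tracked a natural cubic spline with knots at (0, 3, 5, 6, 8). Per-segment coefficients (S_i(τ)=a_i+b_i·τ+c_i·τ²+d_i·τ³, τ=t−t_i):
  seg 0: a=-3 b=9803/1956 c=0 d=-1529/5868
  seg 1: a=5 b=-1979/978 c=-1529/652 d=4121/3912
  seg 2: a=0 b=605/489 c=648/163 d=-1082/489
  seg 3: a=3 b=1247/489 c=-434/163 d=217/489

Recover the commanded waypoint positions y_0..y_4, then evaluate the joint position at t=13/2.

y_0 = S_0(0) = a_0 = -3
y_1 = S_1(0) = a_1 = 5
y_2 = S_2(0) = a_2 = 0
y_3 = S_3(0) = a_3 = 3
y_4 = S_3(2) = 1
t_q=13/2 is in segment 3 (τ=1/2); S_3(τ)=4779/1304

y_0=-3 y_1=5 y_2=0 y_3=3 y_4=1
S(13/2) = 4779/1304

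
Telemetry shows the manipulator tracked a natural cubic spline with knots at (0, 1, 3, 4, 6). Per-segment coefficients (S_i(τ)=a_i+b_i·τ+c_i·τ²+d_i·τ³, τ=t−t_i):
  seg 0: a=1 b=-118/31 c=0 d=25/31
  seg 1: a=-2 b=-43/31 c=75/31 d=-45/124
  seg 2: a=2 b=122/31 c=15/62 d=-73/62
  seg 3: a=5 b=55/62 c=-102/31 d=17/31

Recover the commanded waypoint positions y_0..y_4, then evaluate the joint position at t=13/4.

y_0=1 y_1=-2 y_2=2 y_3=5 y_4=-2
S(13/4) = 11827/3968

y_0 = S_0(0) = a_0 = 1
y_1 = S_1(0) = a_1 = -2
y_2 = S_2(0) = a_2 = 2
y_3 = S_3(0) = a_3 = 5
y_4 = S_3(2) = -2
t_q=13/4 is in segment 2 (τ=1/4); S_2(τ)=11827/3968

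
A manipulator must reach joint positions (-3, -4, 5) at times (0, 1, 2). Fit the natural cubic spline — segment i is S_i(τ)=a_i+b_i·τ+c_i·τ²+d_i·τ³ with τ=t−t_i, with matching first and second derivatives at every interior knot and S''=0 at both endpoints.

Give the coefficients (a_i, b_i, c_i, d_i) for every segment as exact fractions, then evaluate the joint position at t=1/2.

  seg 0: a=-3 b=-7/2 c=0 d=5/2
  seg 1: a=-4 b=4 c=15/2 d=-5/2
S(1/2) = -71/16

Δ: Δ0=-1, Δ1=9
row 1: diag=4, rhs=60; c'=1/4, d'=15
back: M1=15
M: M0=0, M1=15, M2=0
seg 0: a=-3, c=M0/2=0, d=(M1−M0)/(6·1)=5/2, b=Δ0−h0·(2M0+M1)/6=-7/2
seg 1: a=-4, c=M1/2=15/2, d=(M2−M1)/(6·1)=-5/2, b=Δ1−h1·(2M1+M2)/6=4
t_q=1/2 → seg 0, τ=1/2; S=-3+-7/2·τ+0·τ²+5/2·τ³=-71/16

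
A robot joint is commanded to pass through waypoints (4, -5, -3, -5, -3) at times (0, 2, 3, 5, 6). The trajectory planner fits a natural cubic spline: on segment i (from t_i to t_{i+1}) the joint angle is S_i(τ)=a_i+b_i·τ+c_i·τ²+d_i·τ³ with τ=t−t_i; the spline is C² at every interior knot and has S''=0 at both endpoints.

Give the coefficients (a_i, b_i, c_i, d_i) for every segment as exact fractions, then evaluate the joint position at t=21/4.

Δ: Δ0=-9/2, Δ1=2, Δ2=-1, Δ3=2
row 1: diag=6, rhs=39; c'=1/6, d'=13/2
row 2: denom=6−1·1/6=35/6; d'=(-18−1·13/2)/(35/6)=-21/5
row 3: denom=6−2·12/35=186/35; d'=(18−2·-21/5)/(186/35)=154/31
back: M3=154/31
back: M2=-21/5−12/35·154/31=-183/31
back: M1=13/2−1/6·-183/31=232/31
M: M0=0, M1=232/31, M2=-183/31, M3=154/31, M4=0
seg 0: a=4, c=M0/2=0, d=(M1−M0)/(6·2)=58/93, b=Δ0−h0·(2M0+M1)/6=-1301/186
seg 1: a=-5, c=M1/2=116/31, d=(M2−M1)/(6·1)=-415/186, b=Δ1−h1·(2M1+M2)/6=91/186
seg 2: a=-3, c=M2/2=-183/62, d=(M3−M2)/(6·2)=337/372, b=Δ2−h2·(2M2+M3)/6=119/93
seg 3: a=-5, c=M3/2=77/31, d=(M4−M3)/(6·1)=-77/93, b=Δ3−h3·(2M3+M4)/6=32/93
t_q=21/4 → seg 3, τ=1/4; S=-5+32/93·τ+77/31·τ²+-77/93·τ³=-9467/1984

  seg 0: a=4 b=-1301/186 c=0 d=58/93
  seg 1: a=-5 b=91/186 c=116/31 d=-415/186
  seg 2: a=-3 b=119/93 c=-183/62 d=337/372
  seg 3: a=-5 b=32/93 c=77/31 d=-77/93
S(21/4) = -9467/1984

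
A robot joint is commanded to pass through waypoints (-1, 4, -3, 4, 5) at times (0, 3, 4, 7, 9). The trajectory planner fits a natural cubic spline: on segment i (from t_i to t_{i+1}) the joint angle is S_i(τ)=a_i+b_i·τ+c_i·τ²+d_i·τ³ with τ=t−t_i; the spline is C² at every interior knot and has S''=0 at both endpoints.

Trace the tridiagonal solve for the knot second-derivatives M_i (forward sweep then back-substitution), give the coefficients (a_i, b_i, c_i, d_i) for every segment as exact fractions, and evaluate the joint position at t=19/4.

Δ: Δ0=5/3, Δ1=-7, Δ2=7/3, Δ3=1/2
row 1: diag=8, rhs=-52; c'=1/8, d'=-13/2
row 2: denom=8−1·1/8=63/8; d'=(56−1·-13/2)/(63/8)=500/63
row 3: denom=10−3·8/21=62/7; d'=(-11−3·500/63)/(62/7)=-731/186
back: M3=-731/186
back: M2=500/63−8/21·-731/186=2632/279
back: M1=-13/2−1/8·2632/279=-4285/558
M: M0=0, M1=-4285/558, M2=2632/279, M3=-731/186, M4=0
seg 0: a=-1, c=M0/2=0, d=(M1−M0)/(6·3)=-4285/10044, b=Δ0−h0·(2M0+M1)/6=6145/1116
seg 1: a=4, c=M1/2=-4285/1116, d=(M2−M1)/(6·1)=1061/372, b=Δ1−h1·(2M1+M2)/6=-3355/558
seg 2: a=-3, c=M2/2=1316/279, d=(M3−M2)/(6·3)=-7457/10044, b=Δ2−h2·(2M2+M3)/6=-5731/1116
seg 3: a=4, c=M3/2=-731/372, d=(M4−M3)/(6·2)=731/2232, b=Δ3−h3·(2M3+M4)/6=1741/558
t_q=19/4 → seg 2, τ=3/4; S=-3+-5731/1116·τ+1316/279·τ²+-7457/10044·τ³=-35803/7936

  seg 0: a=-1 b=6145/1116 c=0 d=-4285/10044
  seg 1: a=4 b=-3355/558 c=-4285/1116 d=1061/372
  seg 2: a=-3 b=-5731/1116 c=1316/279 d=-7457/10044
  seg 3: a=4 b=1741/558 c=-731/372 d=731/2232
S(19/4) = -35803/7936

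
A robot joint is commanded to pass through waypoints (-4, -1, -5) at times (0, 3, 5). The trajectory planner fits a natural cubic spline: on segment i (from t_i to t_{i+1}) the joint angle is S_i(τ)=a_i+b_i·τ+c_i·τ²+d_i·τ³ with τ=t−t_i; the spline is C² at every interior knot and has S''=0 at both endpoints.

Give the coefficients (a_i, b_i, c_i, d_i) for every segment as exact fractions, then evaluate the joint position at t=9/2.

Δ: Δ0=1, Δ1=-2
row 1: diag=10, rhs=-18; c'=1/5, d'=-9/5
back: M1=-9/5
M: M0=0, M1=-9/5, M2=0
seg 0: a=-4, c=M0/2=0, d=(M1−M0)/(6·3)=-1/10, b=Δ0−h0·(2M0+M1)/6=19/10
seg 1: a=-1, c=M1/2=-9/10, d=(M2−M1)/(6·2)=3/20, b=Δ1−h1·(2M1+M2)/6=-4/5
t_q=9/2 → seg 1, τ=3/2; S=-1+-4/5·τ+-9/10·τ²+3/20·τ³=-119/32

  seg 0: a=-4 b=19/10 c=0 d=-1/10
  seg 1: a=-1 b=-4/5 c=-9/10 d=3/20
S(9/2) = -119/32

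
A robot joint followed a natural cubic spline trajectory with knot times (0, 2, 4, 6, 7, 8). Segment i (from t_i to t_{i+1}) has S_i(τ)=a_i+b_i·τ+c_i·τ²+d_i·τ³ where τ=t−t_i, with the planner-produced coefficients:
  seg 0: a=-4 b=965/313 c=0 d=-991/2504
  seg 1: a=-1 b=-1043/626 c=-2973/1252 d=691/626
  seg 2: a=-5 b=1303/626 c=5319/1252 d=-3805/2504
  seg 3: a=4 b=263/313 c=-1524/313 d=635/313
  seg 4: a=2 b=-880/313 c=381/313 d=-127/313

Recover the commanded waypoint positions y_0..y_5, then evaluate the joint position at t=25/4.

y_0 = S_0(0) = a_0 = -4
y_1 = S_1(0) = a_1 = -1
y_2 = S_2(0) = a_2 = -5
y_3 = S_3(0) = a_3 = 4
y_4 = S_4(0) = a_4 = 2
y_5 = S_4(1) = 0
t_q=25/4 is in segment 3 (τ=1/4); S_3(τ)=78875/20032

y_0=-4 y_1=-1 y_2=-5 y_3=4 y_4=2 y_5=0
S(25/4) = 78875/20032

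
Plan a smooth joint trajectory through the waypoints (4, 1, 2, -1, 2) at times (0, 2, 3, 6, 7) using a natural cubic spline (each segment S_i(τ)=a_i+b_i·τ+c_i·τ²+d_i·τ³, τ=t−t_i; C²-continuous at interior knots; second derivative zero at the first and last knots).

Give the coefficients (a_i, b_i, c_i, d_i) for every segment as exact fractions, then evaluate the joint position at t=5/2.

Δ: Δ0=-3/2, Δ1=1, Δ2=-1, Δ3=3
row 1: diag=6, rhs=15; c'=1/6, d'=5/2
row 2: denom=8−1·1/6=47/6; d'=(-12−1·5/2)/(47/6)=-87/47
row 3: denom=8−3·18/47=322/47; d'=(24−3·-87/47)/(322/47)=1389/322
back: M3=1389/322
back: M2=-87/47−18/47·1389/322=-564/161
back: M1=5/2−1/6·-564/161=993/322
M: M0=0, M1=993/322, M2=-564/161, M3=1389/322, M4=0
seg 0: a=4, c=M0/2=0, d=(M1−M0)/(6·2)=331/1288, b=Δ0−h0·(2M0+M1)/6=-407/161
seg 1: a=1, c=M1/2=993/644, d=(M2−M1)/(6·1)=-101/92, b=Δ1−h1·(2M1+M2)/6=179/322
seg 2: a=2, c=M2/2=-282/161, d=(M3−M2)/(6·3)=839/1932, b=Δ2−h2·(2M2+M3)/6=223/644
seg 3: a=-1, c=M3/2=1389/644, d=(M4−M3)/(6·1)=-463/644, b=Δ3−h3·(2M3+M4)/6=503/322
t_q=5/2 → seg 1, τ=1/2; S=1+179/322·τ+993/644·τ²+-101/92·τ³=7863/5152

  seg 0: a=4 b=-407/161 c=0 d=331/1288
  seg 1: a=1 b=179/322 c=993/644 d=-101/92
  seg 2: a=2 b=223/644 c=-282/161 d=839/1932
  seg 3: a=-1 b=503/322 c=1389/644 d=-463/644
S(5/2) = 7863/5152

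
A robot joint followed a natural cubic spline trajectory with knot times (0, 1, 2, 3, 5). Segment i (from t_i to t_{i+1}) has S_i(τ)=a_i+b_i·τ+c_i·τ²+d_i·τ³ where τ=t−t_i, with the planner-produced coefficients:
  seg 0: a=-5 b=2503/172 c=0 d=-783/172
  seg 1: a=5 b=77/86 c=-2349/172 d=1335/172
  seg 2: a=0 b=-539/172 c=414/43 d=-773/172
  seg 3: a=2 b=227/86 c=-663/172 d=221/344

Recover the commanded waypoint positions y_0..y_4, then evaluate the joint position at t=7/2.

y_0=-5 y_1=5 y_2=0 y_3=2 y_4=-3
S(7/2) = 6705/2752

y_0 = S_0(0) = a_0 = -5
y_1 = S_1(0) = a_1 = 5
y_2 = S_2(0) = a_2 = 0
y_3 = S_3(0) = a_3 = 2
y_4 = S_3(2) = -3
t_q=7/2 is in segment 3 (τ=1/2); S_3(τ)=6705/2752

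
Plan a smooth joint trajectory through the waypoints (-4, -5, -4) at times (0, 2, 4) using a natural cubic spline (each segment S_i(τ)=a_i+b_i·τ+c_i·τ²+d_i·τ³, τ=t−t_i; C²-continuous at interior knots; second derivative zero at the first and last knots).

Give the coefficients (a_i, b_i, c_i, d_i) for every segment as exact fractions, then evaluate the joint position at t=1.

  seg 0: a=-4 b=-3/4 c=0 d=1/16
  seg 1: a=-5 b=0 c=3/8 d=-1/16
S(1) = -75/16

Δ: Δ0=-1/2, Δ1=1/2
row 1: diag=8, rhs=6; c'=1/4, d'=3/4
back: M1=3/4
M: M0=0, M1=3/4, M2=0
seg 0: a=-4, c=M0/2=0, d=(M1−M0)/(6·2)=1/16, b=Δ0−h0·(2M0+M1)/6=-3/4
seg 1: a=-5, c=M1/2=3/8, d=(M2−M1)/(6·2)=-1/16, b=Δ1−h1·(2M1+M2)/6=0
t_q=1 → seg 0, τ=1; S=-4+-3/4·τ+0·τ²+1/16·τ³=-75/16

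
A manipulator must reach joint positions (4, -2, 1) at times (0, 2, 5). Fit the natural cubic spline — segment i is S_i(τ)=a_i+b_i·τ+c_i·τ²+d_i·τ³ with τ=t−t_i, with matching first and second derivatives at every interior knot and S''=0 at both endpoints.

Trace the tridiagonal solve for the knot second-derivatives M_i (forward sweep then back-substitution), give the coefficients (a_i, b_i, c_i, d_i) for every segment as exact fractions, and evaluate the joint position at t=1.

  seg 0: a=4 b=-19/5 c=0 d=1/5
  seg 1: a=-2 b=-7/5 c=6/5 d=-2/15
S(1) = 2/5

Δ: Δ0=-3, Δ1=1
row 1: diag=10, rhs=24; c'=3/10, d'=12/5
back: M1=12/5
M: M0=0, M1=12/5, M2=0
seg 0: a=4, c=M0/2=0, d=(M1−M0)/(6·2)=1/5, b=Δ0−h0·(2M0+M1)/6=-19/5
seg 1: a=-2, c=M1/2=6/5, d=(M2−M1)/(6·3)=-2/15, b=Δ1−h1·(2M1+M2)/6=-7/5
t_q=1 → seg 0, τ=1; S=4+-19/5·τ+0·τ²+1/5·τ³=2/5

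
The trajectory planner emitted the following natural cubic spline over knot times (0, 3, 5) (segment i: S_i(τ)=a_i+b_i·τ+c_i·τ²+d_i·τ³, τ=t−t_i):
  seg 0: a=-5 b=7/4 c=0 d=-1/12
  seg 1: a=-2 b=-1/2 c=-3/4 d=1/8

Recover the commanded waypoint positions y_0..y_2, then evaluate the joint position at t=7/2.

y_0 = S_0(0) = a_0 = -5
y_1 = S_1(0) = a_1 = -2
y_2 = S_1(2) = -5
t_q=7/2 is in segment 1 (τ=1/2); S_1(τ)=-155/64

y_0=-5 y_1=-2 y_2=-5
S(7/2) = -155/64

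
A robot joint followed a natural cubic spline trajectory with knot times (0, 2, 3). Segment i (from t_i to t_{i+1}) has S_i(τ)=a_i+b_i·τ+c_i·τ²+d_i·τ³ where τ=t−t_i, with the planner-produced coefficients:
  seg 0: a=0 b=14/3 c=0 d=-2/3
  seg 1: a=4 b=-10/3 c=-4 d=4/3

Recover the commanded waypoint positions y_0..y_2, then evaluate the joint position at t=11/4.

y_0=0 y_1=4 y_2=-2
S(11/4) = -3/16

y_0 = S_0(0) = a_0 = 0
y_1 = S_1(0) = a_1 = 4
y_2 = S_1(1) = -2
t_q=11/4 is in segment 1 (τ=3/4); S_1(τ)=-3/16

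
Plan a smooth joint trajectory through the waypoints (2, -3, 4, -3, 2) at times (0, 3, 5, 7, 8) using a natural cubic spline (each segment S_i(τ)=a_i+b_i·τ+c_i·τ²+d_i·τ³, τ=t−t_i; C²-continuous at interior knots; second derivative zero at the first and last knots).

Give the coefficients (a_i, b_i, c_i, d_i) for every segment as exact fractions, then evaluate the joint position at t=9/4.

  seg 0: a=2 b=-1297/312 c=0 d=259/936
  seg 1: a=-3 b=517/156 c=259/104 d=-187/156
  seg 2: a=4 b=-173/156 c=-489/104 d=547/312
  seg 3: a=-3 b=175/156 c=605/104 d=-605/312
S(9/4) = -27965/6656

Δ: Δ0=-5/3, Δ1=7/2, Δ2=-7/2, Δ3=5
row 1: diag=10, rhs=31; c'=1/5, d'=31/10
row 2: denom=8−2·1/5=38/5; d'=(-42−2·31/10)/(38/5)=-241/38
row 3: denom=6−2·5/19=104/19; d'=(51−2·-241/38)/(104/19)=605/52
back: M3=605/52
back: M2=-241/38−5/19·605/52=-489/52
back: M1=31/10−1/5·-489/52=259/52
M: M0=0, M1=259/52, M2=-489/52, M3=605/52, M4=0
seg 0: a=2, c=M0/2=0, d=(M1−M0)/(6·3)=259/936, b=Δ0−h0·(2M0+M1)/6=-1297/312
seg 1: a=-3, c=M1/2=259/104, d=(M2−M1)/(6·2)=-187/156, b=Δ1−h1·(2M1+M2)/6=517/156
seg 2: a=4, c=M2/2=-489/104, d=(M3−M2)/(6·2)=547/312, b=Δ2−h2·(2M2+M3)/6=-173/156
seg 3: a=-3, c=M3/2=605/104, d=(M4−M3)/(6·1)=-605/312, b=Δ3−h3·(2M3+M4)/6=175/156
t_q=9/4 → seg 0, τ=9/4; S=2+-1297/312·τ+0·τ²+259/936·τ³=-27965/6656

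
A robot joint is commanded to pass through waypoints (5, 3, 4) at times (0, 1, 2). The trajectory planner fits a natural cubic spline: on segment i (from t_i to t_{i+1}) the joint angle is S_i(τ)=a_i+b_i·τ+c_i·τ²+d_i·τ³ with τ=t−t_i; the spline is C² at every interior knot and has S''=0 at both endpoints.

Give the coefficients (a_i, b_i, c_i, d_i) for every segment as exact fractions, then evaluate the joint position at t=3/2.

Δ: Δ0=-2, Δ1=1
row 1: diag=4, rhs=18; c'=1/4, d'=9/2
back: M1=9/2
M: M0=0, M1=9/2, M2=0
seg 0: a=5, c=M0/2=0, d=(M1−M0)/(6·1)=3/4, b=Δ0−h0·(2M0+M1)/6=-11/4
seg 1: a=3, c=M1/2=9/4, d=(M2−M1)/(6·1)=-3/4, b=Δ1−h1·(2M1+M2)/6=-1/2
t_q=3/2 → seg 1, τ=1/2; S=3+-1/2·τ+9/4·τ²+-3/4·τ³=103/32

  seg 0: a=5 b=-11/4 c=0 d=3/4
  seg 1: a=3 b=-1/2 c=9/4 d=-3/4
S(3/2) = 103/32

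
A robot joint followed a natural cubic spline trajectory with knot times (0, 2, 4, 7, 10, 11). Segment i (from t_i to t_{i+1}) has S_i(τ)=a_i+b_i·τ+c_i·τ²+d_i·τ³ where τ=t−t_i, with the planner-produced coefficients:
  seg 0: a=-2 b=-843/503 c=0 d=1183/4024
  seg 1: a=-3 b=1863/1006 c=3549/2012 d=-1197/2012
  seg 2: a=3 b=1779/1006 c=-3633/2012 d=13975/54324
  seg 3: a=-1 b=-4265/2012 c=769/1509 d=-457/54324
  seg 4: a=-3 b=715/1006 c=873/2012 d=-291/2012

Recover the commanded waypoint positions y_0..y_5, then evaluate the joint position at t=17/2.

y_0 = S_0(0) = a_0 = -2
y_1 = S_1(0) = a_1 = -3
y_2 = S_2(0) = a_2 = 3
y_3 = S_3(0) = a_3 = -1
y_4 = S_4(0) = a_4 = -3
y_5 = S_4(1) = -2
t_q=17/2 is in segment 3 (τ=3/2); S_3(τ)=-49277/16096

y_0=-2 y_1=-3 y_2=3 y_3=-1 y_4=-3 y_5=-2
S(17/2) = -49277/16096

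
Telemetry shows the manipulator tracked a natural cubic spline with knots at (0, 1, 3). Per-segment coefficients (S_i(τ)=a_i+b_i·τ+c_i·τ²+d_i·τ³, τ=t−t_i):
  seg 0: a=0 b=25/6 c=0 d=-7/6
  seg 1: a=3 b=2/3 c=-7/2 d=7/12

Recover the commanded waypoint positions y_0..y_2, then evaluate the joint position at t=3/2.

y_0=0 y_1=3 y_2=-5
S(3/2) = 81/32

y_0 = S_0(0) = a_0 = 0
y_1 = S_1(0) = a_1 = 3
y_2 = S_1(2) = -5
t_q=3/2 is in segment 1 (τ=1/2); S_1(τ)=81/32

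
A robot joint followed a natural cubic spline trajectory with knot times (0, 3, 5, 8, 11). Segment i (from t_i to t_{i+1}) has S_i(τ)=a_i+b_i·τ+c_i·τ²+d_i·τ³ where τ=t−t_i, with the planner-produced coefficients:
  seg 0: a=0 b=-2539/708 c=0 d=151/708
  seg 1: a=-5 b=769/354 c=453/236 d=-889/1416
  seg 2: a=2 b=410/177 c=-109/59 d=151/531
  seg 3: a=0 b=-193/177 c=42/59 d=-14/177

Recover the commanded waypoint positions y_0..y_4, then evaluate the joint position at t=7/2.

y_0=0 y_1=-5 y_2=2 y_3=0 y_4=1
S(7/2) = -13263/3776

y_0 = S_0(0) = a_0 = 0
y_1 = S_1(0) = a_1 = -5
y_2 = S_2(0) = a_2 = 2
y_3 = S_3(0) = a_3 = 0
y_4 = S_3(3) = 1
t_q=7/2 is in segment 1 (τ=1/2); S_1(τ)=-13263/3776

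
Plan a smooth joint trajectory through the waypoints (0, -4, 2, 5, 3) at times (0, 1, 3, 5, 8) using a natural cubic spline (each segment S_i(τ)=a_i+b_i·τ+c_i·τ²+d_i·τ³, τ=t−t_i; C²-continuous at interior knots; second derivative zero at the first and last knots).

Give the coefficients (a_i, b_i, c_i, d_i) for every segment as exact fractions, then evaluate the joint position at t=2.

Δ: Δ0=-4, Δ1=3, Δ2=3/2, Δ3=-2/3
row 1: diag=6, rhs=42; c'=1/3, d'=7
row 2: denom=8−2·1/3=22/3; d'=(-9−2·7)/(22/3)=-69/22
row 3: denom=10−2·3/11=104/11; d'=(-13−2·-69/22)/(104/11)=-37/52
back: M3=-37/52
back: M2=-69/22−3/11·-37/52=-153/52
back: M1=7−1/3·-153/52=415/52
M: M0=0, M1=415/52, M2=-153/52, M3=-37/52, M4=0
seg 0: a=0, c=M0/2=0, d=(M1−M0)/(6·1)=415/312, b=Δ0−h0·(2M0+M1)/6=-1663/312
seg 1: a=-4, c=M1/2=415/104, d=(M2−M1)/(6·2)=-71/78, b=Δ1−h1·(2M1+M2)/6=-209/156
seg 2: a=2, c=M2/2=-153/104, d=(M3−M2)/(6·2)=29/156, b=Δ2−h2·(2M2+M3)/6=577/156
seg 3: a=5, c=M3/2=-37/104, d=(M4−M3)/(6·3)=37/936, b=Δ3−h3·(2M3+M4)/6=7/156
t_q=2 → seg 1, τ=1; S=-4+-209/156·τ+415/104·τ²+-71/78·τ³=-235/104

  seg 0: a=0 b=-1663/312 c=0 d=415/312
  seg 1: a=-4 b=-209/156 c=415/104 d=-71/78
  seg 2: a=2 b=577/156 c=-153/104 d=29/156
  seg 3: a=5 b=7/156 c=-37/104 d=37/936
S(2) = -235/104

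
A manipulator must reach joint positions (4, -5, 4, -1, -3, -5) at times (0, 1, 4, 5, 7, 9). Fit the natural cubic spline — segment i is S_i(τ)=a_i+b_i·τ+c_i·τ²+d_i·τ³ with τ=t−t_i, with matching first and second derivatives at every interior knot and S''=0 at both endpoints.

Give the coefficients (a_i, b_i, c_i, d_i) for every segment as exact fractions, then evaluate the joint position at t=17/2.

  seg 0: a=4 b=-6621/589 c=0 d=1320/589
  seg 1: a=-5 b=-2661/589 c=3960/589 d=-828/589
  seg 2: a=4 b=-1257/589 c=-3492/589 d=1804/589
  seg 3: a=-1 b=-2829/589 c=1920/589 d=-400/589
  seg 4: a=-3 b=51/589 c=-480/589 d=80/589
S(17/2) = -5001/1178

Δ: Δ0=-9, Δ1=3, Δ2=-5, Δ3=-1, Δ4=-1
row 1: diag=8, rhs=72; c'=3/8, d'=9
row 2: denom=8−3·3/8=55/8; d'=(-48−3·9)/(55/8)=-120/11
row 3: denom=6−1·8/55=322/55; d'=(24−1·-120/11)/(322/55)=960/161
row 4: denom=8−2·55/161=1178/161; d'=(0−2·960/161)/(1178/161)=-960/589
back: M4=-960/589
back: M3=960/161−55/161·-960/589=3840/589
back: M2=-120/11−8/55·3840/589=-6984/589
back: M1=9−3/8·-6984/589=7920/589
M: M0=0, M1=7920/589, M2=-6984/589, M3=3840/589, M4=-960/589, M5=0
seg 0: a=4, c=M0/2=0, d=(M1−M0)/(6·1)=1320/589, b=Δ0−h0·(2M0+M1)/6=-6621/589
seg 1: a=-5, c=M1/2=3960/589, d=(M2−M1)/(6·3)=-828/589, b=Δ1−h1·(2M1+M2)/6=-2661/589
seg 2: a=4, c=M2/2=-3492/589, d=(M3−M2)/(6·1)=1804/589, b=Δ2−h2·(2M2+M3)/6=-1257/589
seg 3: a=-1, c=M3/2=1920/589, d=(M4−M3)/(6·2)=-400/589, b=Δ3−h3·(2M3+M4)/6=-2829/589
seg 4: a=-3, c=M4/2=-480/589, d=(M5−M4)/(6·2)=80/589, b=Δ4−h4·(2M4+M5)/6=51/589
t_q=17/2 → seg 4, τ=3/2; S=-3+51/589·τ+-480/589·τ²+80/589·τ³=-5001/1178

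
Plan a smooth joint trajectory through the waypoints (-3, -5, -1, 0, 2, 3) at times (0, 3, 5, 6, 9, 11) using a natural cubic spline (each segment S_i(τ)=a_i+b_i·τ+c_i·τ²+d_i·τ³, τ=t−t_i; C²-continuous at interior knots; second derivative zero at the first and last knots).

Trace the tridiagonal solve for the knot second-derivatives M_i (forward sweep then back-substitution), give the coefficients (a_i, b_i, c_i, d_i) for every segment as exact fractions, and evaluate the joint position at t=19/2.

  seg 0: a=-3 b=-2107/1292 c=0 d=3737/34884
  seg 1: a=-5 b=815/646 c=3737/3876 d=-1153/3876
  seg 2: a=-1 b=3001/1938 c=-3181/3876 d=1055/3876
  seg 3: a=0 b=55/76 c=-4/969 d=-173/34884
  seg 4: a=2 b=365/646 c=-63/1292 d=21/2584
S(19/2) = 46953/20672

Δ: Δ0=-2/3, Δ1=2, Δ2=1, Δ3=2/3, Δ4=1/2
row 1: diag=10, rhs=16; c'=1/5, d'=8/5
row 2: denom=6−2·1/5=28/5; d'=(-6−2·8/5)/(28/5)=-23/14
row 3: denom=8−1·5/28=219/28; d'=(-2−1·-23/14)/(219/28)=-10/219
row 4: denom=10−3·28/73=646/73; d'=(-1−3·-10/219)/(646/73)=-63/646
back: M4=-63/646
back: M3=-10/219−28/73·-63/646=-8/969
back: M2=-23/14−5/28·-8/969=-3181/1938
back: M1=8/5−1/5·-3181/1938=3737/1938
M: M0=0, M1=3737/1938, M2=-3181/1938, M3=-8/969, M4=-63/646, M5=0
seg 0: a=-3, c=M0/2=0, d=(M1−M0)/(6·3)=3737/34884, b=Δ0−h0·(2M0+M1)/6=-2107/1292
seg 1: a=-5, c=M1/2=3737/3876, d=(M2−M1)/(6·2)=-1153/3876, b=Δ1−h1·(2M1+M2)/6=815/646
seg 2: a=-1, c=M2/2=-3181/3876, d=(M3−M2)/(6·1)=1055/3876, b=Δ2−h2·(2M2+M3)/6=3001/1938
seg 3: a=0, c=M3/2=-4/969, d=(M4−M3)/(6·3)=-173/34884, b=Δ3−h3·(2M3+M4)/6=55/76
seg 4: a=2, c=M4/2=-63/1292, d=(M5−M4)/(6·2)=21/2584, b=Δ4−h4·(2M4+M5)/6=365/646
t_q=19/2 → seg 4, τ=1/2; S=2+365/646·τ+-63/1292·τ²+21/2584·τ³=46953/20672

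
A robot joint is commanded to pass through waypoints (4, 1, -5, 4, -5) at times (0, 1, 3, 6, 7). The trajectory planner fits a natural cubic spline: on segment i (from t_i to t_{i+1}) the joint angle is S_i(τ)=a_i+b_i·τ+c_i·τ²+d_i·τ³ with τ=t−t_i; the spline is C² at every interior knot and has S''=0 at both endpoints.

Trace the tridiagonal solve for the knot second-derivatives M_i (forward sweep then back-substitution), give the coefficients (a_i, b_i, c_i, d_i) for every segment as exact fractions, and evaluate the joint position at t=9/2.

Δ: Δ0=-3, Δ1=-3, Δ2=3, Δ3=-9
row 1: diag=6, rhs=0; c'=1/3, d'=0
row 2: denom=10−2·1/3=28/3; d'=(36−2·0)/(28/3)=27/7
row 3: denom=8−3·9/28=197/28; d'=(-72−3·27/7)/(197/28)=-2340/197
back: M3=-2340/197
back: M2=27/7−9/28·-2340/197=1512/197
back: M1=0−1/3·1512/197=-504/197
M: M0=0, M1=-504/197, M2=1512/197, M3=-2340/197, M4=0
seg 0: a=4, c=M0/2=0, d=(M1−M0)/(6·1)=-84/197, b=Δ0−h0·(2M0+M1)/6=-507/197
seg 1: a=1, c=M1/2=-252/197, d=(M2−M1)/(6·2)=168/197, b=Δ1−h1·(2M1+M2)/6=-759/197
seg 2: a=-5, c=M2/2=756/197, d=(M3−M2)/(6·3)=-214/197, b=Δ2−h2·(2M2+M3)/6=249/197
seg 3: a=4, c=M3/2=-1170/197, d=(M4−M3)/(6·1)=390/197, b=Δ3−h3·(2M3+M4)/6=-993/197
t_q=9/2 → seg 2, τ=3/2; S=-5+249/197·τ+756/197·τ²+-214/197·τ³=1469/788

  seg 0: a=4 b=-507/197 c=0 d=-84/197
  seg 1: a=1 b=-759/197 c=-252/197 d=168/197
  seg 2: a=-5 b=249/197 c=756/197 d=-214/197
  seg 3: a=4 b=-993/197 c=-1170/197 d=390/197
S(9/2) = 1469/788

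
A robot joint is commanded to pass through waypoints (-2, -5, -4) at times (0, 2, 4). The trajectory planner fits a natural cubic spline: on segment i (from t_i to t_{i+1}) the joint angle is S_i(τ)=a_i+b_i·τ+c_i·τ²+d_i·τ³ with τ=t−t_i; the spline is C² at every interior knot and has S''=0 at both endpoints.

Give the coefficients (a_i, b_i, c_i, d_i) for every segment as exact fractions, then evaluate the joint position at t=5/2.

  seg 0: a=-2 b=-2 c=0 d=1/8
  seg 1: a=-5 b=-1/2 c=3/4 d=-1/8
S(5/2) = -325/64

Δ: Δ0=-3/2, Δ1=1/2
row 1: diag=8, rhs=12; c'=1/4, d'=3/2
back: M1=3/2
M: M0=0, M1=3/2, M2=0
seg 0: a=-2, c=M0/2=0, d=(M1−M0)/(6·2)=1/8, b=Δ0−h0·(2M0+M1)/6=-2
seg 1: a=-5, c=M1/2=3/4, d=(M2−M1)/(6·2)=-1/8, b=Δ1−h1·(2M1+M2)/6=-1/2
t_q=5/2 → seg 1, τ=1/2; S=-5+-1/2·τ+3/4·τ²+-1/8·τ³=-325/64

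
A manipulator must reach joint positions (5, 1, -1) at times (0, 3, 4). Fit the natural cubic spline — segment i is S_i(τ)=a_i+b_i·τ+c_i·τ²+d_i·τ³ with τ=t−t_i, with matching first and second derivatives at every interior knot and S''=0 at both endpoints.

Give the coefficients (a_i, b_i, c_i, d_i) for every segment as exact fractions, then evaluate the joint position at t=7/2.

Δ: Δ0=-4/3, Δ1=-2
row 1: diag=8, rhs=-4; c'=1/8, d'=-1/2
back: M1=-1/2
M: M0=0, M1=-1/2, M2=0
seg 0: a=5, c=M0/2=0, d=(M1−M0)/(6·3)=-1/36, b=Δ0−h0·(2M0+M1)/6=-13/12
seg 1: a=1, c=M1/2=-1/4, d=(M2−M1)/(6·1)=1/12, b=Δ1−h1·(2M1+M2)/6=-11/6
t_q=7/2 → seg 1, τ=1/2; S=1+-11/6·τ+-1/4·τ²+1/12·τ³=1/32

  seg 0: a=5 b=-13/12 c=0 d=-1/36
  seg 1: a=1 b=-11/6 c=-1/4 d=1/12
S(7/2) = 1/32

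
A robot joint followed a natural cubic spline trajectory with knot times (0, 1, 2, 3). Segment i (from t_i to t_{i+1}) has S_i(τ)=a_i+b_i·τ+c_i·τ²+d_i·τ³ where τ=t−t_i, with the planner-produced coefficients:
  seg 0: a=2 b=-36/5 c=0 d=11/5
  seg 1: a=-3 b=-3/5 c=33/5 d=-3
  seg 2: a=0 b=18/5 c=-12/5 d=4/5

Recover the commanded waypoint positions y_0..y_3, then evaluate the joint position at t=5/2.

y_0 = S_0(0) = a_0 = 2
y_1 = S_1(0) = a_1 = -3
y_2 = S_2(0) = a_2 = 0
y_3 = S_2(1) = 2
t_q=5/2 is in segment 2 (τ=1/2); S_2(τ)=13/10

y_0=2 y_1=-3 y_2=0 y_3=2
S(5/2) = 13/10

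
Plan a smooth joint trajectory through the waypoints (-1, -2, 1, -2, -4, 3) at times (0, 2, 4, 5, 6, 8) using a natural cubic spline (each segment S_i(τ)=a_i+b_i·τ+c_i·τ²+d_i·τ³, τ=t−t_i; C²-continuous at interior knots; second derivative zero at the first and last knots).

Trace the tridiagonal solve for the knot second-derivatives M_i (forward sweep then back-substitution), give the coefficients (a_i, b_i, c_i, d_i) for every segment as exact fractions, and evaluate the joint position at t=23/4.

  seg 0: a=-1 b=-713/482 c=0 d=59/241
  seg 1: a=-2 b=703/482 c=354/241 d=-349/482
  seg 2: a=1 b=-653/482 c=-693/241 d=593/482
  seg 3: a=-2 b=-823/241 c=393/482 d=289/482
  seg 4: a=-4 b=7/482 c=630/241 d=-105/241
S(23/4) = -118753/30848

Δ: Δ0=-1/2, Δ1=3/2, Δ2=-3, Δ3=-2, Δ4=7/2
row 1: diag=8, rhs=12; c'=1/4, d'=3/2
row 2: denom=6−2·1/4=11/2; d'=(-27−2·3/2)/(11/2)=-60/11
row 3: denom=4−1·2/11=42/11; d'=(6−1·-60/11)/(42/11)=3
row 4: denom=6−1·11/42=241/42; d'=(33−1·3)/(241/42)=1260/241
back: M4=1260/241
back: M3=3−11/42·1260/241=393/241
back: M2=-60/11−2/11·393/241=-1386/241
back: M1=3/2−1/4·-1386/241=708/241
M: M0=0, M1=708/241, M2=-1386/241, M3=393/241, M4=1260/241, M5=0
seg 0: a=-1, c=M0/2=0, d=(M1−M0)/(6·2)=59/241, b=Δ0−h0·(2M0+M1)/6=-713/482
seg 1: a=-2, c=M1/2=354/241, d=(M2−M1)/(6·2)=-349/482, b=Δ1−h1·(2M1+M2)/6=703/482
seg 2: a=1, c=M2/2=-693/241, d=(M3−M2)/(6·1)=593/482, b=Δ2−h2·(2M2+M3)/6=-653/482
seg 3: a=-2, c=M3/2=393/482, d=(M4−M3)/(6·1)=289/482, b=Δ3−h3·(2M3+M4)/6=-823/241
seg 4: a=-4, c=M4/2=630/241, d=(M5−M4)/(6·2)=-105/241, b=Δ4−h4·(2M4+M5)/6=7/482
t_q=23/4 → seg 3, τ=3/4; S=-2+-823/241·τ+393/482·τ²+289/482·τ³=-118753/30848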